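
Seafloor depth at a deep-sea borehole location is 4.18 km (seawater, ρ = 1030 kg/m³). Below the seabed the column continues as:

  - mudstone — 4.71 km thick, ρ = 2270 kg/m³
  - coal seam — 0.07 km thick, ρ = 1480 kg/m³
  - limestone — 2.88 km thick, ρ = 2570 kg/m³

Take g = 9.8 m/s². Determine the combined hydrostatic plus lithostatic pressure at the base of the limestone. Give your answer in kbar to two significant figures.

seawater: 1030 kg/m³ × 9.8 m/s² × 4180 m = 4.219×10^7 Pa = 0.4219 kbar
mudstone: 2270 kg/m³ × 9.8 m/s² × 4710 m = 1.048×10^8 Pa = 1.048 kbar
coal seam: 1480 kg/m³ × 9.8 m/s² × 70 m = 1.015×10^6 Pa = 0.01015 kbar
limestone: 2570 kg/m³ × 9.8 m/s² × 2880 m = 7.254×10^7 Pa = 0.7254 kbar
Total = 0.4219 + 1.048 + 0.01015 + 0.7254 = 2.2052 kbar

2.2 kbar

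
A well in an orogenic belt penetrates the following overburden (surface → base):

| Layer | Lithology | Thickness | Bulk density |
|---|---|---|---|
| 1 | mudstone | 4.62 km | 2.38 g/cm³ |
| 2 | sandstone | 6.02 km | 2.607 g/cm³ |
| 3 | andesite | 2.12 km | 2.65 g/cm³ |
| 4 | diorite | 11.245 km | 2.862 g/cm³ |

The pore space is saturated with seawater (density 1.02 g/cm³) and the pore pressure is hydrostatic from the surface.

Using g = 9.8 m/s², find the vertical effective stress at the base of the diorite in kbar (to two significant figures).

Overburden (lithostatic) stress σ_v:
mudstone: 2380 kg/m³ × 9.8 m/s² × 4620 m = 1.078×10^8 Pa = 107.8 MPa
sandstone: 2607 kg/m³ × 9.8 m/s² × 6020 m = 1.538×10^8 Pa = 153.8 MPa
andesite: 2650 kg/m³ × 9.8 m/s² × 2120 m = 5.506×10^7 Pa = 55.06 MPa
diorite: 2862 kg/m³ × 9.8 m/s² × 11245 m = 3.154×10^8 Pa = 315.4 MPa
Total = 107.8 + 153.8 + 55.06 + 315.4 = 632.01 MPa
Pore pressure P_p = 1020 kg/m³ × 9.8 m/s² × 24005 m = 2.400×10^8 Pa = 240.0 MPa
Effective stress σ' = σ_v − P_p = 632.0 − 240.0 = 392.06 MPa = 3.9206 kbar

3.9 kbar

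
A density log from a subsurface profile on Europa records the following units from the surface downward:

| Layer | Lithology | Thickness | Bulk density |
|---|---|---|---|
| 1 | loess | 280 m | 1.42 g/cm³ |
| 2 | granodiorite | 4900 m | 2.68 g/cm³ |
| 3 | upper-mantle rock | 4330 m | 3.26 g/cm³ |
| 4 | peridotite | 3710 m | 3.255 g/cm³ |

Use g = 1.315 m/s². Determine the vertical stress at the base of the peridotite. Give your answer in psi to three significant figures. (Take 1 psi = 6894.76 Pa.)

loess: 1420 kg/m³ × 1.315 m/s² × 280 m = 5.228×10^5 Pa = 75.83 psi
granodiorite: 2680 kg/m³ × 1.315 m/s² × 4900 m = 1.727×10^7 Pa = 2505 psi
upper-mantle rock: 3260 kg/m³ × 1.315 m/s² × 4330 m = 1.856×10^7 Pa = 2692 psi
peridotite: 3255 kg/m³ × 1.315 m/s² × 3710 m = 1.588×10^7 Pa = 2303 psi
Total = 75.83 + 2505 + 2692 + 2303 = 7575.9 psi

7580 psi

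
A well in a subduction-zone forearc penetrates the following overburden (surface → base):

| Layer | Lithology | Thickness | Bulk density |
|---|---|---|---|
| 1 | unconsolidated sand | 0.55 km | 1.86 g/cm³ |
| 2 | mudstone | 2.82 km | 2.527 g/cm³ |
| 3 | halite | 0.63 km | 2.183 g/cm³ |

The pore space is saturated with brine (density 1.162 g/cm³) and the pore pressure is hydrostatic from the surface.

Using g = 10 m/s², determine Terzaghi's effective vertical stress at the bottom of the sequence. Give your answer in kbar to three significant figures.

0.488 kbar

Overburden (lithostatic) stress σ_v:
unconsolidated sand: 1860 kg/m³ × 10 m/s² × 550 m = 1.023×10^7 Pa = 10.23 MPa
mudstone: 2527 kg/m³ × 10 m/s² × 2820 m = 7.126×10^7 Pa = 71.26 MPa
halite: 2183 kg/m³ × 10 m/s² × 630 m = 1.375×10^7 Pa = 13.75 MPa
Total = 10.23 + 71.26 + 13.75 = 95.244 MPa
Pore pressure P_p = 1162 kg/m³ × 10 m/s² × 4000 m = 4.648×10^7 Pa = 46.48 MPa
Effective stress σ' = σ_v − P_p = 95.24 − 46.48 = 48.764 MPa = 0.48764 kbar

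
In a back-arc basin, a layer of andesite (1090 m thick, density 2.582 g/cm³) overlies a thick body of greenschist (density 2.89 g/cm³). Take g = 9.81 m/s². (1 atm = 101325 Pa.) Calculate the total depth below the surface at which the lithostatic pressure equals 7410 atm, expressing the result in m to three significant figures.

Pressure at base of upper layers: 2582×9.81×1090 = 2.761×10^7 Pa = 272.5 atm
Remaining pressure to be supplied by greenschist: 7.508×10^8 − 2.761×10^7 = 7.232×10^8 Pa
Additional depth in greenschist = 7.232×10^8 Pa / (2890 kg/m³ × 9.81 m/s²) = 25509 m
Total depth = 1090 m + 25509 m = 26599 m

26600 m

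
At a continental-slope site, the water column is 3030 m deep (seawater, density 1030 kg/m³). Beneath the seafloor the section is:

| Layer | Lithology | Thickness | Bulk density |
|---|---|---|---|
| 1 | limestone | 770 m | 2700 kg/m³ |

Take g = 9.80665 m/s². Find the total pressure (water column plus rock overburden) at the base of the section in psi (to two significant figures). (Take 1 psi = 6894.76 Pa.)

7400 psi

seawater: 1030 kg/m³ × 9.80665 m/s² × 3030 m = 3.061×10^7 Pa = 4439 psi
limestone: 2700 kg/m³ × 9.80665 m/s² × 770 m = 2.039×10^7 Pa = 2957 psi
Total = 4439 + 2957 = 7396.0 psi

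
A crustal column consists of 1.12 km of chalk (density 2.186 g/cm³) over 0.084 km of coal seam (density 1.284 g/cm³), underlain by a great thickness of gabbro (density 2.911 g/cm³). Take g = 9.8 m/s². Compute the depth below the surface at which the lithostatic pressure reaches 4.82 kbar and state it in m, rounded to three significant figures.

17200 m

Pressure at base of upper layers: 2186×9.8×1120 + 1284×9.8×84 = 2.505×10^7 Pa = 0.2505 kbar
Remaining pressure to be supplied by gabbro: 4.820×10^8 − 2.505×10^7 = 4.569×10^8 Pa
Additional depth in gabbro = 4.569×10^8 Pa / (2911 kg/m³ × 9.8 m/s²) = 16018 m
Total depth = 1204 m + 16018 m = 17222 m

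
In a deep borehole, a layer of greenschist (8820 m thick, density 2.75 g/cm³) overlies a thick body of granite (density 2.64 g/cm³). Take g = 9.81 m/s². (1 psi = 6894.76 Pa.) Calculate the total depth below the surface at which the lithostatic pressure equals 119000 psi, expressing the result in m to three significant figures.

31300 m

Pressure at base of upper layers: 2750×9.81×8820 = 2.379×10^8 Pa = 34511 psi
Remaining pressure to be supplied by granite: 8.205×10^8 − 2.379×10^8 = 5.825×10^8 Pa
Additional depth in granite = 5.825×10^8 Pa / (2640 kg/m³ × 9.81 m/s²) = 22493 m
Total depth = 8820 m + 22493 m = 31313 m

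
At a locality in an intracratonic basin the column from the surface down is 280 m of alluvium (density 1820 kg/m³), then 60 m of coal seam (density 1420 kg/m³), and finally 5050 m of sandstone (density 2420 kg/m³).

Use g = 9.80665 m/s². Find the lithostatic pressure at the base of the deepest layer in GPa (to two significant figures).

0.13 GPa

alluvium: 1820 kg/m³ × 9.80665 m/s² × 280 m = 4.997×10^6 Pa = 4.997×10^-3 GPa
coal seam: 1420 kg/m³ × 9.80665 m/s² × 60 m = 8.355×10^5 Pa = 8.355×10^-4 GPa
sandstone: 2420 kg/m³ × 9.80665 m/s² × 5050 m = 1.198×10^8 Pa = 0.1198 GPa
Total = 4.997×10^-3 + 8.355×10^-4 + 0.1198 = 0.12568 GPa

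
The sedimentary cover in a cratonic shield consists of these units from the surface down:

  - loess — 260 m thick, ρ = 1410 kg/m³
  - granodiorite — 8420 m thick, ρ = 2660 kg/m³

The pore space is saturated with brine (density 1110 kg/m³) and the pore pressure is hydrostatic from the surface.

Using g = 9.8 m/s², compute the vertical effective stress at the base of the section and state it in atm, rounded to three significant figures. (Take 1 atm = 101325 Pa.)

1270 atm

Overburden (lithostatic) stress σ_v:
loess: 1410 kg/m³ × 9.8 m/s² × 260 m = 3.593×10^6 Pa = 3.593 MPa
granodiorite: 2660 kg/m³ × 9.8 m/s² × 8420 m = 2.195×10^8 Pa = 219.5 MPa
Total = 3.593 + 219.5 = 223.09 MPa
Pore pressure P_p = 1110 kg/m³ × 9.8 m/s² × 8680 m = 9.442×10^7 Pa = 94.42 MPa
Effective stress σ' = σ_v − P_p = 223.1 − 94.42 = 128.66 MPa = 1269.8 atm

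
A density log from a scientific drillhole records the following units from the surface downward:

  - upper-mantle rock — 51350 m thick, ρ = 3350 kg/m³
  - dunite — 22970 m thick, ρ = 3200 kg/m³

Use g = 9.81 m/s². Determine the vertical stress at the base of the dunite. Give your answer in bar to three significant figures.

24100 bar

upper-mantle rock: 3350 kg/m³ × 9.81 m/s² × 51350 m = 1.688×10^9 Pa = 16875 bar
dunite: 3200 kg/m³ × 9.81 m/s² × 22970 m = 7.211×10^8 Pa = 7211 bar
Total = 16875 + 7211 = 24086 bar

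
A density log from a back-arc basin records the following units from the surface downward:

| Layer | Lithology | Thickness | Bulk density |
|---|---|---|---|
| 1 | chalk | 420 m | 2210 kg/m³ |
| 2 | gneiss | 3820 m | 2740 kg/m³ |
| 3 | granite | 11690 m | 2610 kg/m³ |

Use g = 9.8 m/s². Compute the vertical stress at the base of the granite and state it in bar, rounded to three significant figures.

4110 bar

chalk: 2210 kg/m³ × 9.8 m/s² × 420 m = 9.096×10^6 Pa = 90.96 bar
gneiss: 2740 kg/m³ × 9.8 m/s² × 3820 m = 1.026×10^8 Pa = 1026 bar
granite: 2610 kg/m³ × 9.8 m/s² × 11690 m = 2.990×10^8 Pa = 2990 bar
Total = 90.96 + 1026 + 2990 = 4106.8 bar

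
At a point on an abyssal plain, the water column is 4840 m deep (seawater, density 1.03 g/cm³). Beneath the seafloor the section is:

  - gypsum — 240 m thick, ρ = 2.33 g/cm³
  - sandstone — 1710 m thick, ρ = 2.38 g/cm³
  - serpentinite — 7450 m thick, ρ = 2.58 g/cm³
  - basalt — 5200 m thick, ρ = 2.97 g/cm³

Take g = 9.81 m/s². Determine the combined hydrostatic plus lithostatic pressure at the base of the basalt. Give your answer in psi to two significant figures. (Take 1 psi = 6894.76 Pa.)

63000 psi

seawater: 1030 kg/m³ × 9.81 m/s² × 4840 m = 4.890×10^7 Pa = 7093 psi
gypsum: 2330 kg/m³ × 9.81 m/s² × 240 m = 5.486×10^6 Pa = 795.6 psi
sandstone: 2380 kg/m³ × 9.81 m/s² × 1710 m = 3.992×10^7 Pa = 5791 psi
serpentinite: 2580 kg/m³ × 9.81 m/s² × 7450 m = 1.886×10^8 Pa = 27348 psi
basalt: 2970 kg/m³ × 9.81 m/s² × 5200 m = 1.515×10^8 Pa = 21974 psi
Total = 7093 + 795.6 + 5791 + 27348 + 21974 = 63001 psi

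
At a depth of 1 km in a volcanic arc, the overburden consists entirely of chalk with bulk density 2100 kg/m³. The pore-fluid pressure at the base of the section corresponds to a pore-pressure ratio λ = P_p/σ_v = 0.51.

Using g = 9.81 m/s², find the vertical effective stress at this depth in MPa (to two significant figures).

Overburden (lithostatic) stress σ_v:
chalk: 2100 kg/m³ × 9.81 m/s² × 1000 m = 2.060×10^7 Pa = 20.60 MPa
Pore pressure P_p = λ·σ_v = 0.51 × 20.60 MPa = 10.51 MPa
Effective stress σ' = σ_v − P_p = 20.60 − 10.51 = 10.094 MPa

10 MPa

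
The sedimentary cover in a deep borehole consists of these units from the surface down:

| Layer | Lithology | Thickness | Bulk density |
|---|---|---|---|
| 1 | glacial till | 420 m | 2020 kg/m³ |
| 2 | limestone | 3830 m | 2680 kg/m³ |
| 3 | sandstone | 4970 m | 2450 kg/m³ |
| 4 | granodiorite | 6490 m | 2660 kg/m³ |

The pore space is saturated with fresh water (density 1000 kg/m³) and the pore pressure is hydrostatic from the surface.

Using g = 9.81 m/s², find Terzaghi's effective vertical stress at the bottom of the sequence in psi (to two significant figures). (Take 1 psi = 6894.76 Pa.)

35000 psi

Overburden (lithostatic) stress σ_v:
glacial till: 2020 kg/m³ × 9.81 m/s² × 420 m = 8.323×10^6 Pa = 8.323 MPa
limestone: 2680 kg/m³ × 9.81 m/s² × 3830 m = 1.007×10^8 Pa = 100.7 MPa
sandstone: 2450 kg/m³ × 9.81 m/s² × 4970 m = 1.195×10^8 Pa = 119.5 MPa
granodiorite: 2660 kg/m³ × 9.81 m/s² × 6490 m = 1.694×10^8 Pa = 169.4 MPa
Total = 8.323 + 100.7 + 119.5 + 169.4 = 397.82 MPa
Pore pressure P_p = 1000 kg/m³ × 9.81 m/s² × 15710 m = 1.541×10^8 Pa = 154.1 MPa
Effective stress σ' = σ_v − P_p = 397.8 − 154.1 = 243.71 MPa = 35347 psi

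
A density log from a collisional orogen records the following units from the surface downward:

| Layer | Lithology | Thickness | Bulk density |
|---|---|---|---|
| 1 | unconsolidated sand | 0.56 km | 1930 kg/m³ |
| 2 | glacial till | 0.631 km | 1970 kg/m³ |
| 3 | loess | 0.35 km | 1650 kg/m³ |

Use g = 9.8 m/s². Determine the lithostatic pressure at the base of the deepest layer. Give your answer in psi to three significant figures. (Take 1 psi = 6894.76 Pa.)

unconsolidated sand: 1930 kg/m³ × 9.8 m/s² × 560 m = 1.059×10^7 Pa = 1536 psi
glacial till: 1970 kg/m³ × 9.8 m/s² × 631 m = 1.218×10^7 Pa = 1767 psi
loess: 1650 kg/m³ × 9.8 m/s² × 350 m = 5.660×10^6 Pa = 820.8 psi
Total = 1536 + 1767 + 820.8 = 4123.9 psi

4120 psi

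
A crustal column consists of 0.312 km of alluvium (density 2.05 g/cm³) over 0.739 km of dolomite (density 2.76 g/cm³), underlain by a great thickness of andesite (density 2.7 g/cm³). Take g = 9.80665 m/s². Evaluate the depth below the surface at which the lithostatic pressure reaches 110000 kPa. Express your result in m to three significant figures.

4210 m

Pressure at base of upper layers: 2050×9.80665×312 + 2760×9.80665×739 = 2.627×10^7 Pa = 26274 kPa
Remaining pressure to be supplied by andesite: 1.100×10^8 − 2.627×10^7 = 8.373×10^7 Pa
Additional depth in andesite = 8.373×10^7 Pa / (2700 kg/m³ × 9.80665 m/s²) = 3162.1 m
Total depth = 1051 m + 3162.1 m = 4213.1 m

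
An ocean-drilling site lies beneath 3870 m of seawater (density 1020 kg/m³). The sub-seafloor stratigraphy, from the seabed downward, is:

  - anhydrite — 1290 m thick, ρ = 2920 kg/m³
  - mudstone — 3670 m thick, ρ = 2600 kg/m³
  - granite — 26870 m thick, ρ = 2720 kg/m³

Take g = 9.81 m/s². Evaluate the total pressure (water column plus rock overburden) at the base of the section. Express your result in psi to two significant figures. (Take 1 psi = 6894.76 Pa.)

seawater: 1020 kg/m³ × 9.81 m/s² × 3870 m = 3.872×10^7 Pa = 5616 psi
anhydrite: 2920 kg/m³ × 9.81 m/s² × 1290 m = 3.695×10^7 Pa = 5359 psi
mudstone: 2600 kg/m³ × 9.81 m/s² × 3670 m = 9.361×10^7 Pa = 13577 psi
granite: 2720 kg/m³ × 9.81 m/s² × 26870 m = 7.170×10^8 Pa = 1.040×10^5 psi
Total = 5616 + 5359 + 13577 + 1.040×10^5 = 1.2854×10^5 psi

130000 psi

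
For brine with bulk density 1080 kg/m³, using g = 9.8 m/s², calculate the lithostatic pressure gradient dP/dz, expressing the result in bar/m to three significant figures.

0.106 bar/m

dP/dz = ρg = 1080 kg/m³ × 9.8 m/s² = 10584 Pa/m
= 10584 Pa/m × (1 bar/m / 1.0000×10^5 Pa/m) = 0.10584 bar/m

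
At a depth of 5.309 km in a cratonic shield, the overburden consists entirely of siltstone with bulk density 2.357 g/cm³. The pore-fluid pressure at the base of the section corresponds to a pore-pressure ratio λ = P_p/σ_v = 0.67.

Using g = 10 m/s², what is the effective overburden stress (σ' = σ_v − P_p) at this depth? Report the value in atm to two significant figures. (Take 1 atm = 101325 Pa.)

410 atm

Overburden (lithostatic) stress σ_v:
siltstone: 2357 kg/m³ × 10 m/s² × 5309 m = 1.251×10^8 Pa = 125.1 MPa
Pore pressure P_p = λ·σ_v = 0.67 × 125.1 MPa = 83.84 MPa
Effective stress σ' = σ_v − P_p = 125.1 − 83.84 = 41.294 MPa = 407.54 atm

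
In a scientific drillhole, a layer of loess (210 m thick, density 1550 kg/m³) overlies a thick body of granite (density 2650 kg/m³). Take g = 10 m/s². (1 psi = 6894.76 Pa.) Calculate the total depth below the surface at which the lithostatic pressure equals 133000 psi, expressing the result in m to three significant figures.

Pressure at base of upper layers: 1550×10×210 = 3.255×10^6 Pa = 472.1 psi
Remaining pressure to be supplied by granite: 9.170×10^8 − 3.255×10^6 = 9.137×10^8 Pa
Additional depth in granite = 9.137×10^8 Pa / (2650 kg/m³ × 10 m/s²) = 34481 m
Total depth = 210 m + 34481 m = 34691 m

34700 m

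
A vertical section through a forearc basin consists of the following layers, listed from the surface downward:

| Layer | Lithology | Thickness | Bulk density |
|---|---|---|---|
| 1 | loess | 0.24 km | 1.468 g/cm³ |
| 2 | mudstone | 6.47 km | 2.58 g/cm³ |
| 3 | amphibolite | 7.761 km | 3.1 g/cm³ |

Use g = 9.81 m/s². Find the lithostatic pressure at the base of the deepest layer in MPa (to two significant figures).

400 MPa

loess: 1468 kg/m³ × 9.81 m/s² × 240 m = 3.456×10^6 Pa = 3.456 MPa
mudstone: 2580 kg/m³ × 9.81 m/s² × 6470 m = 1.638×10^8 Pa = 163.8 MPa
amphibolite: 3100 kg/m³ × 9.81 m/s² × 7761 m = 2.360×10^8 Pa = 236.0 MPa
Total = 3.456 + 163.8 + 236.0 = 403.23 MPa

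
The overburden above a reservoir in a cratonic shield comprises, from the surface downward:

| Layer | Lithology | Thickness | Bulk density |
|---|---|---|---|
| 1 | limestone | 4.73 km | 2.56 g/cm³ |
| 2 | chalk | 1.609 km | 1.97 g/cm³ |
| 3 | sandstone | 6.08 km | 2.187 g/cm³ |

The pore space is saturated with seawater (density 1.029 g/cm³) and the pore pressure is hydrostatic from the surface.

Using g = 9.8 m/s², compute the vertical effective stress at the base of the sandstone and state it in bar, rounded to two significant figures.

Overburden (lithostatic) stress σ_v:
limestone: 2560 kg/m³ × 9.8 m/s² × 4730 m = 1.187×10^8 Pa = 118.7 MPa
chalk: 1970 kg/m³ × 9.8 m/s² × 1609 m = 3.106×10^7 Pa = 31.06 MPa
sandstone: 2187 kg/m³ × 9.8 m/s² × 6080 m = 1.303×10^8 Pa = 130.3 MPa
Total = 118.7 + 31.06 + 130.3 = 280.04 MPa
Pore pressure P_p = 1029 kg/m³ × 9.8 m/s² × 12419 m = 1.252×10^8 Pa = 125.2 MPa
Effective stress σ' = σ_v − P_p = 280.0 − 125.2 = 154.80 MPa = 1548.0 bar

1500 bar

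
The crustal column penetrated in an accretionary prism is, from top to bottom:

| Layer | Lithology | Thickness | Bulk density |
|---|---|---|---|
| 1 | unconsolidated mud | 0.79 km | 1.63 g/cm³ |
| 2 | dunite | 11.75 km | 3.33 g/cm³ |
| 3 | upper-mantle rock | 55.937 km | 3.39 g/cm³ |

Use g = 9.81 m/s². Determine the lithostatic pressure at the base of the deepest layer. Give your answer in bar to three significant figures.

22600 bar

unconsolidated mud: 1630 kg/m³ × 9.81 m/s² × 790 m = 1.263×10^7 Pa = 126.3 bar
dunite: 3330 kg/m³ × 9.81 m/s² × 11750 m = 3.838×10^8 Pa = 3838 bar
upper-mantle rock: 3390 kg/m³ × 9.81 m/s² × 55937 m = 1.860×10^9 Pa = 18602 bar
Total = 126.3 + 3838 + 18602 = 22567 bar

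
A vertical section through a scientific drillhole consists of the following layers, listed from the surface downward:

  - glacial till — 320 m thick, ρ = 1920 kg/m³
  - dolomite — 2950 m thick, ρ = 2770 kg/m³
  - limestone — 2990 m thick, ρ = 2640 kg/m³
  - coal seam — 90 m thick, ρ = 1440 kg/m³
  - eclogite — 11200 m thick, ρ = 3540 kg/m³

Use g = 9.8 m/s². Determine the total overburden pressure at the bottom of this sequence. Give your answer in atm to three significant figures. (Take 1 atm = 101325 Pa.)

glacial till: 1920 kg/m³ × 9.8 m/s² × 320 m = 6.021×10^6 Pa = 59.42 atm
dolomite: 2770 kg/m³ × 9.8 m/s² × 2950 m = 8.008×10^7 Pa = 790.3 atm
limestone: 2640 kg/m³ × 9.8 m/s² × 2990 m = 7.736×10^7 Pa = 763.5 atm
coal seam: 1440 kg/m³ × 9.8 m/s² × 90 m = 1.270×10^6 Pa = 12.53 atm
eclogite: 3540 kg/m³ × 9.8 m/s² × 11200 m = 3.886×10^8 Pa = 3835 atm
Total = 59.42 + 790.3 + 763.5 + 12.53 + 3835 = 5460.4 atm

5460 atm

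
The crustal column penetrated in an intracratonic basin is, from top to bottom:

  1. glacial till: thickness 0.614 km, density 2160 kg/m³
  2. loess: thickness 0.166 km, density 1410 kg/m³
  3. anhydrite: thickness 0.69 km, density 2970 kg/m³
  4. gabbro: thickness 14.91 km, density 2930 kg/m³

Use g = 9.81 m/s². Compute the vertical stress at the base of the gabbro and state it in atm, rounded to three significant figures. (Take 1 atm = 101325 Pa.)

4580 atm

glacial till: 2160 kg/m³ × 9.81 m/s² × 614 m = 1.301×10^7 Pa = 128.4 atm
loess: 1410 kg/m³ × 9.81 m/s² × 166 m = 2.296×10^6 Pa = 22.66 atm
anhydrite: 2970 kg/m³ × 9.81 m/s² × 690 m = 2.010×10^7 Pa = 198.4 atm
gabbro: 2930 kg/m³ × 9.81 m/s² × 14910 m = 4.286×10^8 Pa = 4230 atm
Total = 128.4 + 22.66 + 198.4 + 4230 = 4579.1 atm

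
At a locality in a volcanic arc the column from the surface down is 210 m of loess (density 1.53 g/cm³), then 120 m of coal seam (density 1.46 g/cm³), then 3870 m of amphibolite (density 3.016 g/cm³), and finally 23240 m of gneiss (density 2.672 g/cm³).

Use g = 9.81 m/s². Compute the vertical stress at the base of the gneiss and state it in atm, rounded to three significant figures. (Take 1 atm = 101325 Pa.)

7190 atm

loess: 1530 kg/m³ × 9.81 m/s² × 210 m = 3.152×10^6 Pa = 31.11 atm
coal seam: 1460 kg/m³ × 9.81 m/s² × 120 m = 1.719×10^6 Pa = 16.96 atm
amphibolite: 3016 kg/m³ × 9.81 m/s² × 3870 m = 1.145×10^8 Pa = 1130 atm
gneiss: 2672 kg/m³ × 9.81 m/s² × 23240 m = 6.092×10^8 Pa = 6012 atm
Total = 31.11 + 16.96 + 1130 + 6012 = 7190.2 atm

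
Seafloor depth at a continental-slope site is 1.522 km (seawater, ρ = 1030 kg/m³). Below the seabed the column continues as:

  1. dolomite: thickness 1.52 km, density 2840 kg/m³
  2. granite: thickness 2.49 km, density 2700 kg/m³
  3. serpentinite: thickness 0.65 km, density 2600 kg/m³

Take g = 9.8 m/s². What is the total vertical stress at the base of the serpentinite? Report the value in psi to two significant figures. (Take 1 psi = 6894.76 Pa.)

seawater: 1030 kg/m³ × 9.8 m/s² × 1522 m = 1.536×10^7 Pa = 2228 psi
dolomite: 2840 kg/m³ × 9.8 m/s² × 1520 m = 4.230×10^7 Pa = 6136 psi
granite: 2700 kg/m³ × 9.8 m/s² × 2490 m = 6.589×10^7 Pa = 9556 psi
serpentinite: 2600 kg/m³ × 9.8 m/s² × 650 m = 1.656×10^7 Pa = 2402 psi
Total = 2228 + 6136 + 9556 + 2402 = 20322 psi

20000 psi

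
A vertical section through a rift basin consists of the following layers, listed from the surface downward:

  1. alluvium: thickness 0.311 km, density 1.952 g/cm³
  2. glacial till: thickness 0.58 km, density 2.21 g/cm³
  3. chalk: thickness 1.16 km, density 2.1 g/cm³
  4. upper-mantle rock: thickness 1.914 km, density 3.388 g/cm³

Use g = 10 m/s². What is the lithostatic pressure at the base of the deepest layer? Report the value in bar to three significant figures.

1080 bar

alluvium: 1952 kg/m³ × 10 m/s² × 311 m = 6.071×10^6 Pa = 60.71 bar
glacial till: 2210 kg/m³ × 10 m/s² × 580 m = 1.282×10^7 Pa = 128.2 bar
chalk: 2100 kg/m³ × 10 m/s² × 1160 m = 2.436×10^7 Pa = 243.6 bar
upper-mantle rock: 3388 kg/m³ × 10 m/s² × 1914 m = 6.485×10^7 Pa = 648.5 bar
Total = 60.71 + 128.2 + 243.6 + 648.5 = 1081.0 bar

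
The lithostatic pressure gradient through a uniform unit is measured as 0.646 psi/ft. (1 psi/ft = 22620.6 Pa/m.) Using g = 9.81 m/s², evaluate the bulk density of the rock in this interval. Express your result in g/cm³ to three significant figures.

1.49 g/cm³

ρ = (dP/dz)/g = 0.646 psi/ft / 9.81 m/s² = 14613 Pa/m / 9.81 m/s² = 1489.6 kg/m³
= 1.490 g/cm³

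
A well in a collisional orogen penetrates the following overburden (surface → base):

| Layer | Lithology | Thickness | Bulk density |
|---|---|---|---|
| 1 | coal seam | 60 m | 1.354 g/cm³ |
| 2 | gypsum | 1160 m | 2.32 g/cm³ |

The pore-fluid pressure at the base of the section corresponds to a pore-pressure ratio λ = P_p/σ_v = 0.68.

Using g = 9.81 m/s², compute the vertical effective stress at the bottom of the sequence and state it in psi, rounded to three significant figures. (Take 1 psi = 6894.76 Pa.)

1260 psi

Overburden (lithostatic) stress σ_v:
coal seam: 1354 kg/m³ × 9.81 m/s² × 60 m = 7.970×10^5 Pa = 0.7970 MPa
gypsum: 2320 kg/m³ × 9.81 m/s² × 1160 m = 2.640×10^7 Pa = 26.40 MPa
Total = 0.7970 + 26.40 = 27.198 MPa
Pore pressure P_p = λ·σ_v = 0.68 × 27.20 MPa = 18.49 MPa
Effective stress σ' = σ_v − P_p = 27.20 − 18.49 = 8.7032 MPa = 1262.3 psi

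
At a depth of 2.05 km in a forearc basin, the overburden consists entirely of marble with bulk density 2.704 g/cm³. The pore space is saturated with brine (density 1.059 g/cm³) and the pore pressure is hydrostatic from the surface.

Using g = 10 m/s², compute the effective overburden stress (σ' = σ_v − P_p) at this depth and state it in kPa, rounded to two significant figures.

34000 kPa

Overburden (lithostatic) stress σ_v:
marble: 2704 kg/m³ × 10 m/s² × 2050 m = 5.543×10^7 Pa = 55.43 MPa
Pore pressure P_p = 1059 kg/m³ × 10 m/s² × 2050 m = 2.171×10^7 Pa = 21.71 MPa
Effective stress σ' = σ_v − P_p = 55.43 − 21.71 = 33.722 MPa = 33722 kPa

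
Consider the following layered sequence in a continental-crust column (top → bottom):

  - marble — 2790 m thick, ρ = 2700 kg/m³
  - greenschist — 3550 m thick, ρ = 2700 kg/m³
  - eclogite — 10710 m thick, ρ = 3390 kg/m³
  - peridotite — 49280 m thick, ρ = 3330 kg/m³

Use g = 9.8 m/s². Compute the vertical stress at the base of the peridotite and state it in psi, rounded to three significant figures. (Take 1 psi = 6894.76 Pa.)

marble: 2700 kg/m³ × 9.8 m/s² × 2790 m = 7.382×10^7 Pa = 10707 psi
greenschist: 2700 kg/m³ × 9.8 m/s² × 3550 m = 9.393×10^7 Pa = 13624 psi
eclogite: 3390 kg/m³ × 9.8 m/s² × 10710 m = 3.558×10^8 Pa = 51606 psi
peridotite: 3330 kg/m³ × 9.8 m/s² × 49280 m = 1.608×10^9 Pa = 2.333×10^5 psi
Total = 10707 + 13624 + 51606 + 2.333×10^5 = 3.0919×10^5 psi

309000 psi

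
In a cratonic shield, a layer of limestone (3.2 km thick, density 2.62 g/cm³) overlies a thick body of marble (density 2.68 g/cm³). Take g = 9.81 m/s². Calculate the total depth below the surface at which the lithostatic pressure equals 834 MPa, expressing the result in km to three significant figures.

31.8 km

Pressure at base of upper layers: 2620×9.81×3200 = 8.225×10^7 Pa = 82.25 MPa
Remaining pressure to be supplied by marble: 8.340×10^8 − 8.225×10^7 = 7.518×10^8 Pa
Additional depth in marble = 7.518×10^8 Pa / (2680 kg/m³ × 9.81 m/s²) = 28594 m
Total depth = 3200 m + 28594 m = 31794 m
= 31.794 km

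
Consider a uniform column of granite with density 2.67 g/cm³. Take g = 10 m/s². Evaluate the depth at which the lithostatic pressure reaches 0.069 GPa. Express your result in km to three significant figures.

2.58 km

h = P/(ρg) = 0.069 GPa / (2670 kg/m³ × 10 m/s²) = 6.900×10^7 Pa / 26700 Pa/m = 2584.3 m
= 2.5843 km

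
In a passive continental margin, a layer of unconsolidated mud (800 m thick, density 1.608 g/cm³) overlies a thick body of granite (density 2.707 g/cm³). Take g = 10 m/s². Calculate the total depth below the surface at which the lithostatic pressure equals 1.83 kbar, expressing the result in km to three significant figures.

Pressure at base of upper layers: 1608×10×800 = 1.286×10^7 Pa = 0.1286 kbar
Remaining pressure to be supplied by granite: 1.830×10^8 − 1.286×10^7 = 1.701×10^8 Pa
Additional depth in granite = 1.701×10^8 Pa / (2707 kg/m³ × 10 m/s²) = 6285.0 m
Total depth = 800 m + 6285.0 m = 7085.0 m
= 7.0850 km

7.09 km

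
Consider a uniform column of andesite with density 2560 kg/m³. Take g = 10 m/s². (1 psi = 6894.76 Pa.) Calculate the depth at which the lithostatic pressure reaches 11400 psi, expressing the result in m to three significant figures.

3070 m

h = P/(ρg) = 11400 psi / (2560 kg/m³ × 10 m/s²) = 7.860×10^7 Pa / 25600 Pa/m = 3070.3 m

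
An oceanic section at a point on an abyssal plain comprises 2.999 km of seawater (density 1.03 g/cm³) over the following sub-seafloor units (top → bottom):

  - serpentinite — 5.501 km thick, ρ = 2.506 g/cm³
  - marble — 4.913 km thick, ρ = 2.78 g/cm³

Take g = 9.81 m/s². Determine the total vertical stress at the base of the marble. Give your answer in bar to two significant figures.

seawater: 1030 kg/m³ × 9.81 m/s² × 2999 m = 3.030×10^7 Pa = 303.0 bar
serpentinite: 2506 kg/m³ × 9.81 m/s² × 5501 m = 1.352×10^8 Pa = 1352 bar
marble: 2780 kg/m³ × 9.81 m/s² × 4913 m = 1.340×10^8 Pa = 1340 bar
Total = 303.0 + 1352 + 1340 = 2995.2 bar

3000 bar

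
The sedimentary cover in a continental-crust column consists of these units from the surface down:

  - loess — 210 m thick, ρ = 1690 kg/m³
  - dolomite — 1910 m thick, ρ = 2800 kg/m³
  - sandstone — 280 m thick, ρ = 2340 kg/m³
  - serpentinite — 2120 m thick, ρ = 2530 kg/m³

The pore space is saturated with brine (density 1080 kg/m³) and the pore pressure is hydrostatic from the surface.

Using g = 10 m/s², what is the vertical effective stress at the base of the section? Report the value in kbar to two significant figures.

0.68 kbar

Overburden (lithostatic) stress σ_v:
loess: 1690 kg/m³ × 10 m/s² × 210 m = 3.549×10^6 Pa = 3.549 MPa
dolomite: 2800 kg/m³ × 10 m/s² × 1910 m = 5.348×10^7 Pa = 53.48 MPa
sandstone: 2340 kg/m³ × 10 m/s² × 280 m = 6.552×10^6 Pa = 6.552 MPa
serpentinite: 2530 kg/m³ × 10 m/s² × 2120 m = 5.364×10^7 Pa = 53.64 MPa
Total = 3.549 + 53.48 + 6.552 + 53.64 = 117.22 MPa
Pore pressure P_p = 1080 kg/m³ × 10 m/s² × 4520 m = 4.882×10^7 Pa = 48.82 MPa
Effective stress σ' = σ_v − P_p = 117.2 − 48.82 = 68.401 MPa = 0.68401 kbar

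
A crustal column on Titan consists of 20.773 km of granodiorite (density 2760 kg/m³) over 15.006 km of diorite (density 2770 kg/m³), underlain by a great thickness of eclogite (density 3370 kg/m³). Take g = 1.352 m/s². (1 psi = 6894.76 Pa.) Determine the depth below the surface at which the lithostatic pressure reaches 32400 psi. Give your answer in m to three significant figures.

55500 m

Pressure at base of upper layers: 2760×1.352×20773 + 2770×1.352×15006 = 1.337×10^8 Pa = 19393 psi
Remaining pressure to be supplied by eclogite: 2.234×10^8 − 1.337×10^8 = 8.968×10^7 Pa
Additional depth in eclogite = 8.968×10^7 Pa / (3370 kg/m³ × 1.352 m/s²) = 19682 m
Total depth = 35779 m + 19682 m = 55461 m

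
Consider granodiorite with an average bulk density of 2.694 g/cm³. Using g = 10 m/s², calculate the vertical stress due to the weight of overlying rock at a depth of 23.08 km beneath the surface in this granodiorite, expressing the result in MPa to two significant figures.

granodiorite: 2694 kg/m³ × 10 m/s² × 23080 m = 6.218×10^8 Pa = 621.8 MPa

620 MPa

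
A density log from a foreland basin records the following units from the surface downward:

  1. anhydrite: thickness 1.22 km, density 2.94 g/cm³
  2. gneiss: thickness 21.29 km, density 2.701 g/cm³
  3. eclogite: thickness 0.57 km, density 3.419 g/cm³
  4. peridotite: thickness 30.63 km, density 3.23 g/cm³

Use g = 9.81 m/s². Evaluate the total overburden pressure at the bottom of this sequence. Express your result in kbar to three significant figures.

15.9 kbar

anhydrite: 2940 kg/m³ × 9.81 m/s² × 1220 m = 3.519×10^7 Pa = 0.3519 kbar
gneiss: 2701 kg/m³ × 9.81 m/s² × 21290 m = 5.641×10^8 Pa = 5.641 kbar
eclogite: 3419 kg/m³ × 9.81 m/s² × 570 m = 1.912×10^7 Pa = 0.1912 kbar
peridotite: 3230 kg/m³ × 9.81 m/s² × 30630 m = 9.706×10^8 Pa = 9.706 kbar
Total = 0.3519 + 5.641 + 0.1912 + 9.706 = 15.890 kbar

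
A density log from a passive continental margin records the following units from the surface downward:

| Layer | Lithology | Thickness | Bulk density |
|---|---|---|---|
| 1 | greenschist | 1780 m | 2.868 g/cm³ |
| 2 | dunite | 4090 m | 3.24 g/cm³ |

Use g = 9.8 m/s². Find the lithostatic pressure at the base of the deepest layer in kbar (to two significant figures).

1.8 kbar

greenschist: 2868 kg/m³ × 9.8 m/s² × 1780 m = 5.003×10^7 Pa = 0.5003 kbar
dunite: 3240 kg/m³ × 9.8 m/s² × 4090 m = 1.299×10^8 Pa = 1.299 kbar
Total = 0.5003 + 1.299 = 1.7990 kbar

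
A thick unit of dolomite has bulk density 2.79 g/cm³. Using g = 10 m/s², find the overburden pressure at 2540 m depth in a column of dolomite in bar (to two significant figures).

dolomite: 2790 kg/m³ × 10 m/s² × 2540 m = 7.087×10^7 Pa = 708.7 bar

710 bar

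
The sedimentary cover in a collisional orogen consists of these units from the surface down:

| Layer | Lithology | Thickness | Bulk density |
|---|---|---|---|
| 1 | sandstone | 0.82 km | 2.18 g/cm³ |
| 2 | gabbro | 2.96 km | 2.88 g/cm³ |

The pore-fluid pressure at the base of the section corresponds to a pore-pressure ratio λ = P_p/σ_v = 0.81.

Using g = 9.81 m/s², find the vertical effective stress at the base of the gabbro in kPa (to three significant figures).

19200 kPa

Overburden (lithostatic) stress σ_v:
sandstone: 2180 kg/m³ × 9.81 m/s² × 820 m = 1.754×10^7 Pa = 17.54 MPa
gabbro: 2880 kg/m³ × 9.81 m/s² × 2960 m = 8.363×10^7 Pa = 83.63 MPa
Total = 17.54 + 83.63 = 101.16 MPa
Pore pressure P_p = λ·σ_v = 0.81 × 101.2 MPa = 81.94 MPa
Effective stress σ' = σ_v − P_p = 101.2 − 81.94 = 19.221 MPa = 19221 kPa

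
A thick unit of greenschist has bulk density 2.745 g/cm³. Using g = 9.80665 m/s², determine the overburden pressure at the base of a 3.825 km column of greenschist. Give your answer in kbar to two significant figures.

1.0 kbar

greenschist: 2745 kg/m³ × 9.80665 m/s² × 3825 m = 1.030×10^8 Pa = 1.030 kbar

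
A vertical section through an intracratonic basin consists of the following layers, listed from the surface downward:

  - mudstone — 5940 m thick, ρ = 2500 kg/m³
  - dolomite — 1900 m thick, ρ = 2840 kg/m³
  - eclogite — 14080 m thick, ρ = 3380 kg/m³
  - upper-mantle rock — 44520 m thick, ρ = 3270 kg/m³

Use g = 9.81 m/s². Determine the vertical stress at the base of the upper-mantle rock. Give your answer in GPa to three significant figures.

mudstone: 2500 kg/m³ × 9.81 m/s² × 5940 m = 1.457×10^8 Pa = 0.1457 GPa
dolomite: 2840 kg/m³ × 9.81 m/s² × 1900 m = 5.293×10^7 Pa = 0.05293 GPa
eclogite: 3380 kg/m³ × 9.81 m/s² × 14080 m = 4.669×10^8 Pa = 0.4669 GPa
upper-mantle rock: 3270 kg/m³ × 9.81 m/s² × 44520 m = 1.428×10^9 Pa = 1.428 GPa
Total = 0.1457 + 0.05293 + 0.4669 + 1.428 = 2.0936 GPa

2.09 GPa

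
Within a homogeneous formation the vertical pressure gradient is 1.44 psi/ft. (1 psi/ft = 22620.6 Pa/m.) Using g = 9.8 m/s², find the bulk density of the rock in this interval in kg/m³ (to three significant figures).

ρ = (dP/dz)/g = 1.44 psi/ft / 9.8 m/s² = 32574 Pa/m / 9.8 m/s² = 3323.8 kg/m³

3320 kg/m³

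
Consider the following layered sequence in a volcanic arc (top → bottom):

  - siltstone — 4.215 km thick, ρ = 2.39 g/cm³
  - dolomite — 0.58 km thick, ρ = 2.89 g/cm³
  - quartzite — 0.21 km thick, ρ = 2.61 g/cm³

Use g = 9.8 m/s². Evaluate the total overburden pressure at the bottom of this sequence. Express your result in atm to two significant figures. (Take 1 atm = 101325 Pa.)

1200 atm

siltstone: 2390 kg/m³ × 9.8 m/s² × 4215 m = 9.872×10^7 Pa = 974.3 atm
dolomite: 2890 kg/m³ × 9.8 m/s² × 580 m = 1.643×10^7 Pa = 162.1 atm
quartzite: 2610 kg/m³ × 9.8 m/s² × 210 m = 5.371×10^6 Pa = 53.01 atm
Total = 974.3 + 162.1 + 53.01 = 1189.5 atm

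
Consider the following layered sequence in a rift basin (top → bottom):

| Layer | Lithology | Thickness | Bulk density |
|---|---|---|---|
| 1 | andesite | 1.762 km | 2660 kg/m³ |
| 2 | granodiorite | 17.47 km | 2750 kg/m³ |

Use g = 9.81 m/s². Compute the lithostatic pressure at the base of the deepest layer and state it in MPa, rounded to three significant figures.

517 MPa

andesite: 2660 kg/m³ × 9.81 m/s² × 1762 m = 4.598×10^7 Pa = 45.98 MPa
granodiorite: 2750 kg/m³ × 9.81 m/s² × 17470 m = 4.713×10^8 Pa = 471.3 MPa
Total = 45.98 + 471.3 = 517.28 MPa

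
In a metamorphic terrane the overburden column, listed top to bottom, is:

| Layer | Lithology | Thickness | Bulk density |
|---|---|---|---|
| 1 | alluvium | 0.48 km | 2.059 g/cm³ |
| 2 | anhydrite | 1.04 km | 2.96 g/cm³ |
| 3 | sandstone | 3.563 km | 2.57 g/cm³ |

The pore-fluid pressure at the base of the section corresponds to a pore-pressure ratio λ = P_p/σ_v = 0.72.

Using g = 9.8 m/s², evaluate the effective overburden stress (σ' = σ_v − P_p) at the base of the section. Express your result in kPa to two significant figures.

Overburden (lithostatic) stress σ_v:
alluvium: 2059 kg/m³ × 9.8 m/s² × 480 m = 9.686×10^6 Pa = 9.686 MPa
anhydrite: 2960 kg/m³ × 9.8 m/s² × 1040 m = 3.017×10^7 Pa = 30.17 MPa
sandstone: 2570 kg/m³ × 9.8 m/s² × 3563 m = 8.974×10^7 Pa = 89.74 MPa
Total = 9.686 + 30.17 + 89.74 = 129.59 MPa
Pore pressure P_p = λ·σ_v = 0.72 × 129.6 MPa = 93.31 MPa
Effective stress σ' = σ_v − P_p = 129.6 − 93.31 = 36.286 MPa = 36286 kPa

36000 kPa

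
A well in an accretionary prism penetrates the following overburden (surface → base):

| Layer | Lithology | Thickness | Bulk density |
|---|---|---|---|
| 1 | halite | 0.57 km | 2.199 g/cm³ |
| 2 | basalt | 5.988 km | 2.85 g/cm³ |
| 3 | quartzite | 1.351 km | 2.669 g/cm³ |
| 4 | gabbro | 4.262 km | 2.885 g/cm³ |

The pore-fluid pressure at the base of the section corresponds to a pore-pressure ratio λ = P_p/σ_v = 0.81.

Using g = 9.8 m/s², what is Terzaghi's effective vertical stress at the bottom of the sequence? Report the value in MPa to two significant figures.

Overburden (lithostatic) stress σ_v:
halite: 2199 kg/m³ × 9.8 m/s² × 570 m = 1.228×10^7 Pa = 12.28 MPa
basalt: 2850 kg/m³ × 9.8 m/s² × 5988 m = 1.672×10^8 Pa = 167.2 MPa
quartzite: 2669 kg/m³ × 9.8 m/s² × 1351 m = 3.534×10^7 Pa = 35.34 MPa
gabbro: 2885 kg/m³ × 9.8 m/s² × 4262 m = 1.205×10^8 Pa = 120.5 MPa
Total = 12.28 + 167.2 + 35.34 + 120.5 = 335.37 MPa
Pore pressure P_p = λ·σ_v = 0.81 × 335.4 MPa = 271.6 MPa
Effective stress σ' = σ_v − P_p = 335.4 − 271.6 = 63.719 MPa

64 MPa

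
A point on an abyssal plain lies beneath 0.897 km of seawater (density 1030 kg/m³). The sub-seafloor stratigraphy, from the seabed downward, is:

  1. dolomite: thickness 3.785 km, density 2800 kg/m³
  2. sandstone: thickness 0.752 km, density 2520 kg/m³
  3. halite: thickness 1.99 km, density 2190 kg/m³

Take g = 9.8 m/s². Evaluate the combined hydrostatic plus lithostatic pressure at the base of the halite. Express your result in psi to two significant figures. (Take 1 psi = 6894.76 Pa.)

25000 psi

seawater: 1030 kg/m³ × 9.8 m/s² × 897 m = 9.054×10^6 Pa = 1313 psi
dolomite: 2800 kg/m³ × 9.8 m/s² × 3785 m = 1.039×10^8 Pa = 15064 psi
sandstone: 2520 kg/m³ × 9.8 m/s² × 752 m = 1.857×10^7 Pa = 2694 psi
halite: 2190 kg/m³ × 9.8 m/s² × 1990 m = 4.271×10^7 Pa = 6194 psi
Total = 1313 + 15064 + 2694 + 6194 = 25265 psi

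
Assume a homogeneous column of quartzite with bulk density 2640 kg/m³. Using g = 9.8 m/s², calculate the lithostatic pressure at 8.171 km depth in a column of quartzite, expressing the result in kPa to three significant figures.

quartzite: 2640 kg/m³ × 9.8 m/s² × 8171 m = 2.114×10^8 Pa = 2.114×10^5 kPa

211000 kPa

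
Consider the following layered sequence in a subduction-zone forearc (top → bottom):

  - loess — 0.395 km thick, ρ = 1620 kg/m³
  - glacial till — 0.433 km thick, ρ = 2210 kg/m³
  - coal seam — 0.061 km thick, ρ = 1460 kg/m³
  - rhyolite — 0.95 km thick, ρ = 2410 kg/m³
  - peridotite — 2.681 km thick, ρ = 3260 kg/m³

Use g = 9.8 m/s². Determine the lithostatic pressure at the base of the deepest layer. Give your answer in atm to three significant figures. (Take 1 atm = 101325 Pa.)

1230 atm

loess: 1620 kg/m³ × 9.8 m/s² × 395 m = 6.271×10^6 Pa = 61.89 atm
glacial till: 2210 kg/m³ × 9.8 m/s² × 433 m = 9.378×10^6 Pa = 92.55 atm
coal seam: 1460 kg/m³ × 9.8 m/s² × 61 m = 8.728×10^5 Pa = 8.614 atm
rhyolite: 2410 kg/m³ × 9.8 m/s² × 950 m = 2.244×10^7 Pa = 221.4 atm
peridotite: 3260 kg/m³ × 9.8 m/s² × 2681 m = 8.565×10^7 Pa = 845.3 atm
Total = 61.89 + 92.55 + 8.614 + 221.4 + 845.3 = 1229.8 atm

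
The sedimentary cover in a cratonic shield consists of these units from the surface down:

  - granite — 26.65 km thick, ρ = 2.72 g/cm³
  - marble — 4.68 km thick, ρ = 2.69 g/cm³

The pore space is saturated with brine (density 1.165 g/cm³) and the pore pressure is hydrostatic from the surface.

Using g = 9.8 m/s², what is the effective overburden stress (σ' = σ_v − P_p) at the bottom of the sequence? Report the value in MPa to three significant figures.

476 MPa

Overburden (lithostatic) stress σ_v:
granite: 2720 kg/m³ × 9.8 m/s² × 26650 m = 7.104×10^8 Pa = 710.4 MPa
marble: 2690 kg/m³ × 9.8 m/s² × 4680 m = 1.234×10^8 Pa = 123.4 MPa
Total = 710.4 + 123.4 = 833.76 MPa
Pore pressure P_p = 1165 kg/m³ × 9.8 m/s² × 31330 m = 3.577×10^8 Pa = 357.7 MPa
Effective stress σ' = σ_v − P_p = 833.8 − 357.7 = 476.06 MPa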